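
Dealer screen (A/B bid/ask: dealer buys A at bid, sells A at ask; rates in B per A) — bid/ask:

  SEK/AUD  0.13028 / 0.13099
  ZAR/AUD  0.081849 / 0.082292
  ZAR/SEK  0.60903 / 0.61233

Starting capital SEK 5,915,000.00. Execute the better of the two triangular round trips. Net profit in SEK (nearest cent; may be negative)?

Net profit: SEK 120,933.51

Best loop SEK → ZAR → AUD → SEK:
SEK 5,915,000.00 ÷ 0.61233 (buy ZAR at ask) = ZAR 9,659,823.95
ZAR 9,659,823.95 × 0.081849 (sell ZAR at bid) = AUD 790,646.93
AUD 790,646.93 ÷ 0.13099 (buy SEK at ask) = SEK 6,035,933.51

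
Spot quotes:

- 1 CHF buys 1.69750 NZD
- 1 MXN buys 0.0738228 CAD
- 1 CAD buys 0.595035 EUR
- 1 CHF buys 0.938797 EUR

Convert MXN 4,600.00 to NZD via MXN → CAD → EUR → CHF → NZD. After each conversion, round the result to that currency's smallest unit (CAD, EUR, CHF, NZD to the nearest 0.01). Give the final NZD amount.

NZD 365.35

MXN 4,600.00 × 0.0738228 = CAD 339.58
CAD 339.58 × 0.595035 = EUR 202.06
EUR 202.06 ÷ 0.938797 = CHF 215.23
CHF 215.23 × 1.69750 = NZD 365.35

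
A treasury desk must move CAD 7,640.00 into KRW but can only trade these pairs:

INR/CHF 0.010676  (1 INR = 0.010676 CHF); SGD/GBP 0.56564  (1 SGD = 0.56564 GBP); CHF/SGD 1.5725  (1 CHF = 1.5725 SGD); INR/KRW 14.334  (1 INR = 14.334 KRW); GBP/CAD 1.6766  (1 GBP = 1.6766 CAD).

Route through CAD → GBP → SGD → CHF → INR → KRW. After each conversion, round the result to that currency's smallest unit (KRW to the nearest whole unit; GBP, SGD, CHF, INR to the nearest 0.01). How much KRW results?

KRW 6,878,467

CAD 7,640.00 ÷ 1.6766 = GBP 4,556.84
GBP 4,556.84 ÷ 0.56564 = SGD 8,056.08
SGD 8,056.08 ÷ 1.5725 = CHF 5,123.10
CHF 5,123.10 ÷ 0.010676 = INR 479,870.74
INR 479,870.74 × 14.334 = KRW 6,878,467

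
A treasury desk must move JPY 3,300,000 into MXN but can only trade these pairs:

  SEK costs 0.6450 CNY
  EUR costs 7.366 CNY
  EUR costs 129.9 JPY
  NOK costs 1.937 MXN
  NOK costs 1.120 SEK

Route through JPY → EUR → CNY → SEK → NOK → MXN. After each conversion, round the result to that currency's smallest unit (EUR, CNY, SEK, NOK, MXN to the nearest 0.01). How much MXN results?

MXN 501,751.20

JPY 3,300,000 ÷ 129.9 = EUR 25,404.16
EUR 25,404.16 × 7.366 = CNY 187,127.04
CNY 187,127.04 ÷ 0.6450 = SEK 290,119.44
SEK 290,119.44 ÷ 1.120 = NOK 259,035.21
NOK 259,035.21 × 1.937 = MXN 501,751.20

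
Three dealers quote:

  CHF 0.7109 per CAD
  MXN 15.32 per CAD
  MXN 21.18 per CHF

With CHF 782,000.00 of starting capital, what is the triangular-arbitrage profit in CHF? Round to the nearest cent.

Profit: CHF 13,666.45

Profitable loop is CHF → CAD → MXN → CHF:
CHF 782,000.00 ÷ 0.7109 = CAD 1,100,014.07
CAD 1,100,014.07 × 15.32 = MXN 16,852,215.50
MXN 16,852,215.50 ÷ 21.18 = CHF 795,666.45
Profit = CHF 795,666.45 − CHF 782,000.00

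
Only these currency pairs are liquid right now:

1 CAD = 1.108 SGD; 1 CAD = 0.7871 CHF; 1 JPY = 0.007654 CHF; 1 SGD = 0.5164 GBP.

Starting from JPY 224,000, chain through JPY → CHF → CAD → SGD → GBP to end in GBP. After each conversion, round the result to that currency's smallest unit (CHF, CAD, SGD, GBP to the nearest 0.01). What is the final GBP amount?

GBP 1,246.33

JPY 224,000 × 0.007654 = CHF 1,714.50
CHF 1,714.50 ÷ 0.7871 = CAD 2,178.25
CAD 2,178.25 × 1.108 = SGD 2,413.50
SGD 2,413.50 × 0.5164 = GBP 1,246.33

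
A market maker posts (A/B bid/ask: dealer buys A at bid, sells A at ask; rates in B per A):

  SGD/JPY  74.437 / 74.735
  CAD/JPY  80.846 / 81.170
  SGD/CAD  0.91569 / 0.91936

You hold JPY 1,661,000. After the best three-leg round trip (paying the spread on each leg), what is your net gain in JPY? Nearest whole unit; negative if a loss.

Best loop JPY → CAD → SGD → JPY:
JPY 1,661,000 ÷ 81.170 (buy CAD at ask) = CAD 20,463.23
CAD 20,463.23 ÷ 0.91936 (buy SGD at ask) = SGD 22,258.12
SGD 22,258.12 × 74.437 (sell SGD at bid) = JPY 1,656,828

Net result: JPY -4,172 (no profitable arbitrage after spreads)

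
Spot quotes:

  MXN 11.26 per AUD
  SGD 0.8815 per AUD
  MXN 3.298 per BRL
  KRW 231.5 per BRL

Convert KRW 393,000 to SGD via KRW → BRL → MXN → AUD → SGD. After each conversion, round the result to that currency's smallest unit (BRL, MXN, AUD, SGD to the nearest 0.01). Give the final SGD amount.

SGD 438.30

KRW 393,000 ÷ 231.5 = BRL 1,697.62
BRL 1,697.62 × 3.298 = MXN 5,598.75
MXN 5,598.75 ÷ 11.26 = AUD 497.22
AUD 497.22 × 0.8815 = SGD 438.30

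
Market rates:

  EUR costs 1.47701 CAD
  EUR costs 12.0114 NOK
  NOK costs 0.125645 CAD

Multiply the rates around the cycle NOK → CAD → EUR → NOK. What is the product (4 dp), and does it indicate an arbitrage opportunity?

Around NOK → CAD → EUR → NOK: 1 × 0.125645 ÷ 1.47701 × 12.0114 = 1.021775
Product > 1; profitable direction is NOK → CAD → EUR → NOK.

1.0218 (arbitrage exists)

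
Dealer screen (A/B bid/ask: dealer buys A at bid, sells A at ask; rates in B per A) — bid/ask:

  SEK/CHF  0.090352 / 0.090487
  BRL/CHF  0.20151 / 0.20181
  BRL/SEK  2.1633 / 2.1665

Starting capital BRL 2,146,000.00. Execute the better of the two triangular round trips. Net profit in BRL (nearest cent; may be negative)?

Net profit: BRL 59,877.74

Best loop BRL → CHF → SEK → BRL:
BRL 2,146,000.00 × 0.20151 (sell BRL at bid) = CHF 432,440.46
CHF 432,440.46 ÷ 0.090487 (buy SEK at ask) = SEK 4,779,034.12
SEK 4,779,034.12 ÷ 2.1665 (buy BRL at ask) = BRL 2,205,877.74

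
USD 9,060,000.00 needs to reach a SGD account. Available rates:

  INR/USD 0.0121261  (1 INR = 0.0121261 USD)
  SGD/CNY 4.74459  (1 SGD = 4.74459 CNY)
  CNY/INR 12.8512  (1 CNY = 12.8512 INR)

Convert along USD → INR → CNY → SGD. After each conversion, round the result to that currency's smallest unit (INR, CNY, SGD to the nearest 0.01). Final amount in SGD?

SGD 12,253,627.69

USD 9,060,000.00 ÷ 0.0121261 = INR 747,148,712.28
INR 747,148,712.28 ÷ 12.8512 = CNY 58,138,439.39
CNY 58,138,439.39 ÷ 4.74459 = SGD 12,253,627.69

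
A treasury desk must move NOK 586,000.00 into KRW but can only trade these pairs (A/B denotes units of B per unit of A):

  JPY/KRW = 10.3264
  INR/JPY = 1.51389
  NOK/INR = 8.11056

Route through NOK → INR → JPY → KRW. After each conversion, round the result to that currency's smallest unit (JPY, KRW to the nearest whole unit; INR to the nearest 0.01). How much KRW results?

NOK 586,000.00 × 8.11056 = INR 4,752,788.16
INR 4,752,788.16 × 1.51389 = JPY 7,195,198
JPY 7,195,198 × 10.3264 = KRW 74,300,493

KRW 74,300,493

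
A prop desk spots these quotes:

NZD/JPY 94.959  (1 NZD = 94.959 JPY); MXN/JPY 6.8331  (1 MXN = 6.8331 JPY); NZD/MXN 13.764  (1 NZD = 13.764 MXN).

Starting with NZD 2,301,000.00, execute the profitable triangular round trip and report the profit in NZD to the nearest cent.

Profit: NZD 22,219.86

Profitable loop is NZD → JPY → MXN → NZD:
NZD 2,301,000.00 × 94.959 = JPY 218,500,659
JPY 218,500,659 ÷ 6.8331 = MXN 31,976,798.09
MXN 31,976,798.09 ÷ 13.764 = NZD 2,323,219.86
Profit = NZD 2,323,219.86 − NZD 2,301,000.00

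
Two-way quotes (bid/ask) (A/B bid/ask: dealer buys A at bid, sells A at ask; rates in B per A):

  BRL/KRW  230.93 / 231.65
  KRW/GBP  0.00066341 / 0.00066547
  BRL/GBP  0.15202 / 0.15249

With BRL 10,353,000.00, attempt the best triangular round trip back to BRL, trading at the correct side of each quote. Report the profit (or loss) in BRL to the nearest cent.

Best loop BRL → KRW → GBP → BRL:
BRL 10,353,000.00 × 230.93 (sell BRL at bid) = KRW 2,390,818,290
KRW 2,390,818,290 × 0.00066341 (sell KRW at bid) = GBP 1,586,092.76
GBP 1,586,092.76 ÷ 0.15249 (buy BRL at ask) = BRL 10,401,290.33

Net profit: BRL 48,290.33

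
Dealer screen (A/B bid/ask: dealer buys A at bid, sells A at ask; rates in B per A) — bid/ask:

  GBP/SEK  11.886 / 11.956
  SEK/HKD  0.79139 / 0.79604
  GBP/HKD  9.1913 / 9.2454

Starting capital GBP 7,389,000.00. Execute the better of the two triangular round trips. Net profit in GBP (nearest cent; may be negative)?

Net profit: GBP 128,721.71

Best loop GBP → SEK → HKD → GBP:
GBP 7,389,000.00 × 11.886 (sell GBP at bid) = SEK 87,825,654.00
SEK 87,825,654.00 × 0.79139 (sell SEK at bid) = HKD 69,504,344.32
HKD 69,504,344.32 ÷ 9.2454 (buy GBP at ask) = GBP 7,517,721.71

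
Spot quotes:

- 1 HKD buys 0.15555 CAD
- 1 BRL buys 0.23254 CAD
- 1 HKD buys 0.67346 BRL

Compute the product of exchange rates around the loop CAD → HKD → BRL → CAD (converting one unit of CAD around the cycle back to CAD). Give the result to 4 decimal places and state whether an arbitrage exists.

Around CAD → HKD → BRL → CAD: 1 ÷ 0.15555 × 0.67346 × 0.23254 = 1.006791
Product > 1; profitable direction is CAD → HKD → BRL → CAD.

1.0068 (arbitrage exists)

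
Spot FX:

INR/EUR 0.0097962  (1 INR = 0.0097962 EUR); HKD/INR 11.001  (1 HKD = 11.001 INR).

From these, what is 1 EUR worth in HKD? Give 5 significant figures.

1 EUR ÷ 0.0097962 = 102.08 INR
102.08 INR ÷ 11.001 = 9.27919 HKD

EUR/HKD = 9.2792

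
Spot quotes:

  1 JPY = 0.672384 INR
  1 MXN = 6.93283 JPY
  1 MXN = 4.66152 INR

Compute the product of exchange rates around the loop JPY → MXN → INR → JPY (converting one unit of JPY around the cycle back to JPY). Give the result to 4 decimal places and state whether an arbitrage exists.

1.0000 (no arbitrage)

Around JPY → MXN → INR → JPY: 1 ÷ 6.93283 × 4.66152 ÷ 0.672384 = 0.999999
Product ≈ 1 (deviation 0.000%, within rounding noise).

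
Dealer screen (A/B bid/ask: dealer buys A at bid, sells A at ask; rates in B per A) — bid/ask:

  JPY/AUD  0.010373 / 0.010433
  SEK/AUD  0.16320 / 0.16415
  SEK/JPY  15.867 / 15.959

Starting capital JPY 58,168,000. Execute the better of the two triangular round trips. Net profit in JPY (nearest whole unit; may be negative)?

Best loop JPY → AUD → SEK → JPY:
JPY 58,168,000 × 0.010373 (sell JPY at bid) = AUD 603,376.66
AUD 603,376.66 ÷ 0.16415 (buy SEK at ask) = SEK 3,675,764.02
SEK 3,675,764.02 × 15.867 (sell SEK at bid) = JPY 58,323,348

Net profit: JPY 155,348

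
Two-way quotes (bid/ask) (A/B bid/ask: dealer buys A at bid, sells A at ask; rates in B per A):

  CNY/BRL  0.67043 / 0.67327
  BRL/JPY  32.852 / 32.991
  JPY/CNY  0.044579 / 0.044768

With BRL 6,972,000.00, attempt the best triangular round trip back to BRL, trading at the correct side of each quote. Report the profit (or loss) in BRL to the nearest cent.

Net profit: BRL 39,403.20

Best loop BRL → CNY → JPY → BRL:
BRL 6,972,000.00 ÷ 0.67327 (buy CNY at ask) = CNY 10,355,429.47
CNY 10,355,429.47 ÷ 0.044768 (buy JPY at ask) = JPY 231,313,203
JPY 231,313,203 ÷ 32.991 (buy BRL at ask) = BRL 7,011,403.20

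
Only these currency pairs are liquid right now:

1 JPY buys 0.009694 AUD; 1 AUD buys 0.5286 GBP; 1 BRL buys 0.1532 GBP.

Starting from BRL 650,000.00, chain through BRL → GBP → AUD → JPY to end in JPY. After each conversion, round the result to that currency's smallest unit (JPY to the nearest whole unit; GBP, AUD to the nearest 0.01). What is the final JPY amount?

BRL 650,000.00 × 0.1532 = GBP 99,580.00
GBP 99,580.00 ÷ 0.5286 = AUD 188,384.41
AUD 188,384.41 ÷ 0.009694 = JPY 19,433,094

JPY 19,433,094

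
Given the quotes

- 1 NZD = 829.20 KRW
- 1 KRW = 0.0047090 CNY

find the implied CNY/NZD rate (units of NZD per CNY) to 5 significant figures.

CNY/NZD = 0.25610

1 CNY ÷ 0.0047090 = 212.359 KRW
212.359 KRW ÷ 829.20 = 0.256101 NZD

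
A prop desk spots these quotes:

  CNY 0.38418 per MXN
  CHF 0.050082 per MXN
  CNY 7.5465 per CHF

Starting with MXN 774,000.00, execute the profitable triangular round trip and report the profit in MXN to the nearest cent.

Profit: MXN 12,771.23

Profitable loop is MXN → CNY → CHF → MXN:
MXN 774,000.00 × 0.38418 = CNY 297,355.32
CNY 297,355.32 ÷ 7.5465 = CHF 39,403.08
CHF 39,403.08 ÷ 0.050082 = MXN 786,771.23
Profit = MXN 786,771.23 − MXN 774,000.00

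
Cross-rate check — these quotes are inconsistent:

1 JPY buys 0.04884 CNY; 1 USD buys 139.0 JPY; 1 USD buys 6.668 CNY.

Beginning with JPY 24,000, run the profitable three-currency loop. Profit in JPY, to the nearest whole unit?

Profitable loop is JPY → CNY → USD → JPY:
JPY 24,000 × 0.04884 = CNY 1,172.16
CNY 1,172.16 ÷ 6.668 = USD 175.79
USD 175.79 × 139.0 = JPY 24,435
Profit = JPY 24,435 − JPY 24,000

Profit: JPY 435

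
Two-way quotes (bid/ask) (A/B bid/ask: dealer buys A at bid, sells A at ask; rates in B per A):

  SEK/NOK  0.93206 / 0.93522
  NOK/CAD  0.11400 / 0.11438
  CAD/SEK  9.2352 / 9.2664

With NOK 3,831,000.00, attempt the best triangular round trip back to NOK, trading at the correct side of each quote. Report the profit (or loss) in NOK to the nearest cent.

Net profit: NOK 33,890.83

Best loop NOK → SEK → CAD → NOK:
NOK 3,831,000.00 ÷ 0.93522 (buy SEK at ask) = SEK 4,096,362.35
SEK 4,096,362.35 ÷ 9.2664 (buy CAD at ask) = CAD 442,066.21
CAD 442,066.21 ÷ 0.11438 (buy NOK at ask) = NOK 3,864,890.83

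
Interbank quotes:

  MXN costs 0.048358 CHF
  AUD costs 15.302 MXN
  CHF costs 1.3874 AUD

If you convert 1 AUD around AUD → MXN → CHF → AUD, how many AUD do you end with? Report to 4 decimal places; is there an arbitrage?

Around AUD → MXN → CHF → AUD: 1 × 15.302 × 0.048358 × 1.3874 = 1.026640
Product > 1; profitable direction is AUD → MXN → CHF → AUD.

1.0266 (arbitrage exists)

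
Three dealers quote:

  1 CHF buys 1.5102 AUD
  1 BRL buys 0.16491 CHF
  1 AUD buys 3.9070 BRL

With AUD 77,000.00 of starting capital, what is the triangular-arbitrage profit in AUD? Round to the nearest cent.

Profit: AUD 2,134.50

Profitable loop is AUD → CHF → BRL → AUD:
AUD 77,000.00 ÷ 1.5102 = CHF 50,986.62
CHF 50,986.62 ÷ 0.16491 = BRL 309,178.49
BRL 309,178.49 ÷ 3.9070 = AUD 79,134.50
Profit = AUD 79,134.50 − AUD 77,000.00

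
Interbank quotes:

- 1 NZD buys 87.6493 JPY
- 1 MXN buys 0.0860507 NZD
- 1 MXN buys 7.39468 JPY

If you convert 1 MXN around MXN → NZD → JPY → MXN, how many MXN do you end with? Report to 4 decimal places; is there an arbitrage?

Around MXN → NZD → JPY → MXN: 1 × 0.0860507 × 87.6493 ÷ 7.39468 = 1.019961
Product > 1; profitable direction is MXN → NZD → JPY → MXN.

1.0200 (arbitrage exists)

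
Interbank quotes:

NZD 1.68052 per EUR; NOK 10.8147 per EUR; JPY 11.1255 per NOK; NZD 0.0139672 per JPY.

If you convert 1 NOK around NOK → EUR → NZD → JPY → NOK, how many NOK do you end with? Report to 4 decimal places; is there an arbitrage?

1.0000 (no arbitrage)

Around NOK → EUR → NZD → JPY → NOK: 1 ÷ 10.8147 × 1.68052 ÷ 0.0139672 ÷ 11.1255 = 1.000001
Product ≈ 1 (deviation 0.000%, within rounding noise).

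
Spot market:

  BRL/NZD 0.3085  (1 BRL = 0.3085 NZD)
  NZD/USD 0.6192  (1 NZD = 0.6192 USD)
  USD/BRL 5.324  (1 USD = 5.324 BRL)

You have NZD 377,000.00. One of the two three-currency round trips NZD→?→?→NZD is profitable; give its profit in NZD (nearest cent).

Profit: NZD 6,411.83

Profitable loop is NZD → USD → BRL → NZD:
NZD 377,000.00 × 0.6192 = USD 233,438.40
USD 233,438.40 × 5.324 = BRL 1,242,826.04
BRL 1,242,826.04 × 0.3085 = NZD 383,411.83
Profit = NZD 383,411.83 − NZD 377,000.00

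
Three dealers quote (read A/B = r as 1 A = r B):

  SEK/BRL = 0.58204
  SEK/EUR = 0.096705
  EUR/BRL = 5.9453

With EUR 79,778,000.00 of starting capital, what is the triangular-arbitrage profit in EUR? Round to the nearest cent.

Profitable loop is EUR → SEK → BRL → EUR:
EUR 79,778,000.00 ÷ 0.096705 = SEK 824,962,514.86
SEK 824,962,514.86 × 0.58204 = BRL 480,161,182.15
BRL 480,161,182.15 ÷ 5.9453 = EUR 80,763,154.45
Profit = EUR 80,763,154.45 − EUR 79,778,000.00

Profit: EUR 985,154.45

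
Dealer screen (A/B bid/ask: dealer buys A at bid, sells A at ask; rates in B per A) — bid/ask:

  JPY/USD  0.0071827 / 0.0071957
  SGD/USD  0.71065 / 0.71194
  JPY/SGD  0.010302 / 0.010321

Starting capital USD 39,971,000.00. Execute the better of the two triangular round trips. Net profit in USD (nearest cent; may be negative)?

Net profit: USD 696,668.14

Best loop USD → JPY → SGD → USD:
USD 39,971,000.00 ÷ 0.0071957 (buy JPY at ask) = JPY 5,554,845,255
JPY 5,554,845,255 × 0.010302 (sell JPY at bid) = SGD 57,226,015.82
SGD 57,226,015.82 × 0.71065 (sell SGD at bid) = USD 40,667,668.14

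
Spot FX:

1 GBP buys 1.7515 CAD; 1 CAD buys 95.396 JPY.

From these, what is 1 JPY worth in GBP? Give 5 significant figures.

JPY/GBP = 0.0059849

1 JPY ÷ 95.396 = 0.0104826 CAD
0.0104826 CAD ÷ 1.7515 = 0.00598494 GBP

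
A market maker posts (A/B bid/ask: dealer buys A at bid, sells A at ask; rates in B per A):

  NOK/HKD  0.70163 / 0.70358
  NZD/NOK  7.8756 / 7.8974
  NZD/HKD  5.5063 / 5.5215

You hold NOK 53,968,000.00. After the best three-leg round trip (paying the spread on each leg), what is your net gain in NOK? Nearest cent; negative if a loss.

Net profit: NOK 41,610.81

Best loop NOK → HKD → NZD → NOK:
NOK 53,968,000.00 × 0.70163 (sell NOK at bid) = HKD 37,865,567.84
HKD 37,865,567.84 ÷ 5.5215 (buy NZD at ask) = NZD 6,857,840.78
NZD 6,857,840.78 × 7.8756 (sell NZD at bid) = NOK 54,009,610.81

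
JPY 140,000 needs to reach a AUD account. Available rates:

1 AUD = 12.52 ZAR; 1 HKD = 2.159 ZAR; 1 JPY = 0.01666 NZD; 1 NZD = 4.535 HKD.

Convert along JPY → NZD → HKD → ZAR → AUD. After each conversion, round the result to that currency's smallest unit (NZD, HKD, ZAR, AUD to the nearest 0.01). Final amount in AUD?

AUD 1,824.02

JPY 140,000 × 0.01666 = NZD 2,332.40
NZD 2,332.40 × 4.535 = HKD 10,577.43
HKD 10,577.43 × 2.159 = ZAR 22,836.67
ZAR 22,836.67 ÷ 12.52 = AUD 1,824.02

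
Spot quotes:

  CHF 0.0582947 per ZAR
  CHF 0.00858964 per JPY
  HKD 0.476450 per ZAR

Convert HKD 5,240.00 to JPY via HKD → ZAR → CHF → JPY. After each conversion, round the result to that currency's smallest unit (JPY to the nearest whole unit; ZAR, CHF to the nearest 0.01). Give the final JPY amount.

JPY 74,640

HKD 5,240.00 ÷ 0.476450 = ZAR 10,998.01
ZAR 10,998.01 × 0.0582947 = CHF 641.13
CHF 641.13 ÷ 0.00858964 = JPY 74,640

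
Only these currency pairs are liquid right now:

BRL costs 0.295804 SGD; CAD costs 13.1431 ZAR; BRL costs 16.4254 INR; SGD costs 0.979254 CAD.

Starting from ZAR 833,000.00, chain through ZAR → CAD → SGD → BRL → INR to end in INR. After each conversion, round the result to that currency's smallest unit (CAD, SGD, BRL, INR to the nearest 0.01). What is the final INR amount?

INR 3,593,881.13

ZAR 833,000.00 ÷ 13.1431 = CAD 63,379.26
CAD 63,379.26 ÷ 0.979254 = SGD 64,721.98
SGD 64,721.98 ÷ 0.295804 = BRL 218,800.22
BRL 218,800.22 × 16.4254 = INR 3,593,881.13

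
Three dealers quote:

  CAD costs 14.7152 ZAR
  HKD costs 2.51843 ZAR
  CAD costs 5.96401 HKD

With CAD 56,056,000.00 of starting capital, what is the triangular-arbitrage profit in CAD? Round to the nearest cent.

Profitable loop is CAD → HKD → ZAR → CAD:
CAD 56,056,000.00 × 5.96401 = HKD 334,318,544.56
HKD 334,318,544.56 × 2.51843 = ZAR 841,957,852.18
ZAR 841,957,852.18 ÷ 14.7152 = CAD 57,216,881.33
Profit = CAD 57,216,881.33 − CAD 56,056,000.00

Profit: CAD 1,160,881.33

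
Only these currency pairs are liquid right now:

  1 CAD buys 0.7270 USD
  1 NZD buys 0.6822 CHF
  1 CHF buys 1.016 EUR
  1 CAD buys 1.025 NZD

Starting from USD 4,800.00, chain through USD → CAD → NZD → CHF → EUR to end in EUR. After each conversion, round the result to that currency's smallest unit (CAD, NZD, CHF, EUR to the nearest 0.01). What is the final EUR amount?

EUR 4,690.69

USD 4,800.00 ÷ 0.7270 = CAD 6,602.48
CAD 6,602.48 × 1.025 = NZD 6,767.54
NZD 6,767.54 × 0.6822 = CHF 4,616.82
CHF 4,616.82 × 1.016 = EUR 4,690.69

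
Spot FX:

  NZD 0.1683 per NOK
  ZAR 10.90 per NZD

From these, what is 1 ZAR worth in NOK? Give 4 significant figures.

ZAR/NOK = 0.5451

1 ZAR ÷ 10.90 = 0.0917431 NZD
0.0917431 NZD ÷ 0.1683 = 0.545117 NOK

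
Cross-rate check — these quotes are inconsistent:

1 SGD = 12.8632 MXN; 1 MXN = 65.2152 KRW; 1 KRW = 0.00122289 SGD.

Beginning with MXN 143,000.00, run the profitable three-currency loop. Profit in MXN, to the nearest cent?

Profitable loop is MXN → KRW → SGD → MXN:
MXN 143,000.00 × 65.2152 = KRW 9,325,774
KRW 9,325,774 × 0.00122289 = SGD 11,404.40
SGD 11,404.40 × 12.8632 = MXN 146,697.02
Profit = MXN 146,697.02 − MXN 143,000.00

Profit: MXN 3,697.02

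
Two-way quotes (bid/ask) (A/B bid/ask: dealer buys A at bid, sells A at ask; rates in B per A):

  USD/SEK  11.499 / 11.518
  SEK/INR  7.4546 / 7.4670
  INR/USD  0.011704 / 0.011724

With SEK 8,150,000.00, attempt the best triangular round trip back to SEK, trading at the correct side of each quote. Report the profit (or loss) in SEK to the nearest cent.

Best loop SEK → INR → USD → SEK:
SEK 8,150,000.00 × 7.4546 (sell SEK at bid) = INR 60,754,990.00
INR 60,754,990.00 × 0.011704 (sell INR at bid) = USD 711,076.40
USD 711,076.40 × 11.499 (sell USD at bid) = SEK 8,176,667.56

Net profit: SEK 26,667.56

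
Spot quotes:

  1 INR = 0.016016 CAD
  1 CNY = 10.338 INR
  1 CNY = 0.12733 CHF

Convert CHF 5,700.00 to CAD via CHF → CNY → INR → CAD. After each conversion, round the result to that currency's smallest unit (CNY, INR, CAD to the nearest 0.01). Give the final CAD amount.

CHF 5,700.00 ÷ 0.12733 = CNY 44,765.57
CNY 44,765.57 × 10.338 = INR 462,786.46
INR 462,786.46 × 0.016016 = CAD 7,411.99

CAD 7,411.99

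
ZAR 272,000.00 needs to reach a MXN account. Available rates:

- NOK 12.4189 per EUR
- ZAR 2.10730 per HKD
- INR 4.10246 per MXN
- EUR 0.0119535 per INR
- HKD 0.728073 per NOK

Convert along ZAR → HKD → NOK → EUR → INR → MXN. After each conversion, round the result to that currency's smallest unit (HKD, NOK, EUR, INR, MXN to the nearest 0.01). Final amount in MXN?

ZAR 272,000.00 ÷ 2.10730 = HKD 129,075.12
HKD 129,075.12 ÷ 0.728073 = NOK 177,283.21
NOK 177,283.21 ÷ 12.4189 = EUR 14,275.27
EUR 14,275.27 ÷ 0.0119535 = INR 1,194,233.49
INR 1,194,233.49 ÷ 4.10246 = MXN 291,101.80

MXN 291,101.80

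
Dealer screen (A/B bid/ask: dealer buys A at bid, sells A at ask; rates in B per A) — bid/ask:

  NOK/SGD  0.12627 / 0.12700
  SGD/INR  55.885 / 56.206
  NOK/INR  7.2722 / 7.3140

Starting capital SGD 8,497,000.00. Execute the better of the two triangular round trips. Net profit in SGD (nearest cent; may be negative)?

Net profit: SGD 159,553.80

Best loop SGD → NOK → INR → SGD:
SGD 8,497,000.00 ÷ 0.12700 (buy NOK at ask) = NOK 66,905,511.81
NOK 66,905,511.81 × 7.2722 (sell NOK at bid) = INR 486,550,262.99
INR 486,550,262.99 ÷ 56.206 (buy SGD at ask) = SGD 8,656,553.80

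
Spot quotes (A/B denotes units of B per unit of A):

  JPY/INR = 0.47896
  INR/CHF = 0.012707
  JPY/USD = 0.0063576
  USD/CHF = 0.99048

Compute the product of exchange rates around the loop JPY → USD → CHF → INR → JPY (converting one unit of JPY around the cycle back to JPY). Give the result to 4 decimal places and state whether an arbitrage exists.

1.0347 (arbitrage exists)

Around JPY → USD → CHF → INR → JPY: 1 × 0.0063576 × 0.99048 ÷ 0.012707 ÷ 0.47896 = 1.034658
Product > 1; profitable direction is JPY → USD → CHF → INR → JPY.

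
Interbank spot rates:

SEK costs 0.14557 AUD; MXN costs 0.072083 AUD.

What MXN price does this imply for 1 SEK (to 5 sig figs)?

SEK/MXN = 2.0195

1 SEK × 0.14557 = 0.14557 AUD
0.14557 AUD ÷ 0.072083 = 2.01948 MXN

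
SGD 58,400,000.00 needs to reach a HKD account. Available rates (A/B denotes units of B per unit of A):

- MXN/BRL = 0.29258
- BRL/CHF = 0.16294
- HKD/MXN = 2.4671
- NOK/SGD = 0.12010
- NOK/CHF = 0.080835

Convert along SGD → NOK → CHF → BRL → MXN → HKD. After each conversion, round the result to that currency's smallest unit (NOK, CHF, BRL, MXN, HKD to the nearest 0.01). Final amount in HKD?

SGD 58,400,000.00 ÷ 0.12010 = NOK 486,261,448.79
NOK 486,261,448.79 × 0.080835 = CHF 39,306,944.21
CHF 39,306,944.21 ÷ 0.16294 = BRL 241,235,695.41
BRL 241,235,695.41 ÷ 0.29258 = MXN 824,511,912.67
MXN 824,511,912.67 ÷ 2.4671 = HKD 334,202,874.90

HKD 334,202,874.90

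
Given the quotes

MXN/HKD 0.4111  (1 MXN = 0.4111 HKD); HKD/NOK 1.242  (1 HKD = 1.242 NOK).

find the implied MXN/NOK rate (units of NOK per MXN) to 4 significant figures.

MXN/NOK = 0.5106

1 MXN × 0.4111 = 0.4111 HKD
0.4111 HKD × 1.242 = 0.510586 NOK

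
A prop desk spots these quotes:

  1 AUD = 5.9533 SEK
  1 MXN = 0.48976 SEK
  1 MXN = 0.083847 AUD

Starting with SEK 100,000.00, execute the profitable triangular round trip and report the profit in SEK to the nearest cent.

Profitable loop is SEK → MXN → AUD → SEK:
SEK 100,000.00 ÷ 0.48976 = MXN 204,181.64
MXN 204,181.64 × 0.083847 = AUD 17,120.02
AUD 17,120.02 × 5.9533 = SEK 101,920.60
Profit = SEK 101,920.60 − SEK 100,000.00

Profit: SEK 1,920.60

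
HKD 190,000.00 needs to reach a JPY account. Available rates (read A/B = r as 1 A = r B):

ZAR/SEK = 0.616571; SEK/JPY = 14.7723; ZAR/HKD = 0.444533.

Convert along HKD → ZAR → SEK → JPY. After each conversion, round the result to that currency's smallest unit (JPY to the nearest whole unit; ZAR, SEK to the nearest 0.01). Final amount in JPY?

HKD 190,000.00 ÷ 0.444533 = ZAR 427,414.84
ZAR 427,414.84 × 0.616571 = SEK 263,531.60
SEK 263,531.60 × 14.7723 = JPY 3,892,968

JPY 3,892,968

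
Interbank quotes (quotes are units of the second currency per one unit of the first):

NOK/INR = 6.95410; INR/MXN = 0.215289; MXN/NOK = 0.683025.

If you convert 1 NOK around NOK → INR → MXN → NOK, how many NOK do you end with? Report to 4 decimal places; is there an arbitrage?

Around NOK → INR → MXN → NOK: 1 × 6.95410 × 0.215289 × 0.683025 = 1.022585
Product > 1; profitable direction is NOK → INR → MXN → NOK.

1.0226 (arbitrage exists)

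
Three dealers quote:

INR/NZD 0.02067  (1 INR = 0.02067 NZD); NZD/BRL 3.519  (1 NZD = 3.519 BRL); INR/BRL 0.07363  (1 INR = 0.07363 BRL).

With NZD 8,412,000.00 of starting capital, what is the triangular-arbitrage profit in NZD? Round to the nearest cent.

Profit: NZD 103,189.57

Profitable loop is NZD → INR → BRL → NZD:
NZD 8,412,000.00 ÷ 0.02067 = INR 406,966,618.29
INR 406,966,618.29 × 0.07363 = BRL 29,964,952.10
BRL 29,964,952.10 ÷ 3.519 = NZD 8,515,189.57
Profit = NZD 8,515,189.57 − NZD 8,412,000.00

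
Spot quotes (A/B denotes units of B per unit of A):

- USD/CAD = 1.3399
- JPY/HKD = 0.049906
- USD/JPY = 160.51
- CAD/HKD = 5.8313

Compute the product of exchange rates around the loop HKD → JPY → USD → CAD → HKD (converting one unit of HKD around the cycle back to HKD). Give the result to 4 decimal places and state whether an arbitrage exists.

Around HKD → JPY → USD → CAD → HKD: 1 ÷ 0.049906 ÷ 160.51 × 1.3399 × 5.8313 = 0.975400
Product < 1; profitable direction is HKD → CAD → USD → JPY → HKD.

0.9754 (arbitrage exists)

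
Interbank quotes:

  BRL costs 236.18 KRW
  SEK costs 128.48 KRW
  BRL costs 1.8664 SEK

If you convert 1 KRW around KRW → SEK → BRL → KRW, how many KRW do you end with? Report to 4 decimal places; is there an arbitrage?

0.9849 (arbitrage exists)

Around KRW → SEK → BRL → KRW: 1 ÷ 128.48 ÷ 1.8664 × 236.18 = 0.984924
Product < 1; profitable direction is KRW → BRL → SEK → KRW.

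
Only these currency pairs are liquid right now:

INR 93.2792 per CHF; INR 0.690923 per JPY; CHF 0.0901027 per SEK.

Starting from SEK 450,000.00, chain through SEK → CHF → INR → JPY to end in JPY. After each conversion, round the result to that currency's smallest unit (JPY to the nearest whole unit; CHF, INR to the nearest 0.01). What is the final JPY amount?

SEK 450,000.00 × 0.0901027 = CHF 40,546.21
CHF 40,546.21 × 93.2792 = INR 3,782,118.03
INR 3,782,118.03 ÷ 0.690923 = JPY 5,474,008

JPY 5,474,008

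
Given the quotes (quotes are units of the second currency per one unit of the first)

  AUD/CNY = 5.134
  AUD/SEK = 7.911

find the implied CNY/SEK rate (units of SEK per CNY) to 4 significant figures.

CNY/SEK = 1.541

1 CNY ÷ 5.134 = 0.19478 AUD
0.19478 AUD × 7.911 = 1.5409 SEK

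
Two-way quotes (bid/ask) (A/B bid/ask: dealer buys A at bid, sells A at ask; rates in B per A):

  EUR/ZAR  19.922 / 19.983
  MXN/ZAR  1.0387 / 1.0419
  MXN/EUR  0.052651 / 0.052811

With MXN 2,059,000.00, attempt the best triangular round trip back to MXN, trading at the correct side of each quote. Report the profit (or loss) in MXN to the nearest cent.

Best loop MXN → EUR → ZAR → MXN:
MXN 2,059,000.00 × 0.052651 (sell MXN at bid) = EUR 108,408.41
EUR 108,408.41 × 19.922 (sell EUR at bid) = ZAR 2,159,712.32
ZAR 2,159,712.32 ÷ 1.0419 (buy MXN at ask) = MXN 2,072,859.51

Net profit: MXN 13,859.51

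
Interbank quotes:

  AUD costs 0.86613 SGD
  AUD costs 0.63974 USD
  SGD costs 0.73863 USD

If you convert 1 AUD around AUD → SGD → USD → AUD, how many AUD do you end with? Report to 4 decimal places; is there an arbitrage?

1.0000 (no arbitrage)

Around AUD → SGD → USD → AUD: 1 × 0.86613 × 0.73863 ÷ 0.63974 = 1.000015
Product ≈ 1 (deviation 0.002%, within rounding noise).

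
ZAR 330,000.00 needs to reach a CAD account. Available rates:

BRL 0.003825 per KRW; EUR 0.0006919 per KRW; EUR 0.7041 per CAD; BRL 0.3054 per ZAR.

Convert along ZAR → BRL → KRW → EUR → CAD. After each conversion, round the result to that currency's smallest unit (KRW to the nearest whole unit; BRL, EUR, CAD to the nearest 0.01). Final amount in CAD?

ZAR 330,000.00 × 0.3054 = BRL 100,782.00
BRL 100,782.00 ÷ 0.003825 = KRW 26,348,235
KRW 26,348,235 × 0.0006919 = EUR 18,230.34
EUR 18,230.34 ÷ 0.7041 = CAD 25,891.69

CAD 25,891.69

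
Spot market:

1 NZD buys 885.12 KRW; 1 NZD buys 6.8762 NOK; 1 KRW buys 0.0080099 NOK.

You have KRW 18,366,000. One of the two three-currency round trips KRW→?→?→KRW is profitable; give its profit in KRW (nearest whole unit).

Profitable loop is KRW → NOK → NZD → KRW:
KRW 18,366,000 × 0.0080099 = NOK 147,109.82
NOK 147,109.82 ÷ 6.8762 = NZD 21,394.06
NZD 21,394.06 × 885.12 = KRW 18,936,309
Profit = KRW 18,936,309 − KRW 18,366,000

Profit: KRW 570,309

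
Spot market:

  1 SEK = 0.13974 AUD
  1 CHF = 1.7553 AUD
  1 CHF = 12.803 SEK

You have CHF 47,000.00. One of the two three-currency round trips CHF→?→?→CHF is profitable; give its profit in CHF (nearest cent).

Profitable loop is CHF → SEK → AUD → CHF:
CHF 47,000.00 × 12.803 = SEK 601,741.00
SEK 601,741.00 × 0.13974 = AUD 84,087.29
AUD 84,087.29 ÷ 1.7553 = CHF 47,904.80
Profit = CHF 47,904.80 − CHF 47,000.00

Profit: CHF 904.80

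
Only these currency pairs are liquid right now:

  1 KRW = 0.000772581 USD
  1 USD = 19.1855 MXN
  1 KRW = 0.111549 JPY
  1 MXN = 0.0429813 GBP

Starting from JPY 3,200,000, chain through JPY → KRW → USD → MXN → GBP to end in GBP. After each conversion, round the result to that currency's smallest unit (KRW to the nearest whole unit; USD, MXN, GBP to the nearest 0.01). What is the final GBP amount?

JPY 3,200,000 ÷ 0.111549 = KRW 28,686,945
KRW 28,686,945 × 0.000772581 = USD 22,162.99
USD 22,162.99 × 19.1855 = MXN 425,208.04
MXN 425,208.04 × 0.0429813 = GBP 18,275.99

GBP 18,275.99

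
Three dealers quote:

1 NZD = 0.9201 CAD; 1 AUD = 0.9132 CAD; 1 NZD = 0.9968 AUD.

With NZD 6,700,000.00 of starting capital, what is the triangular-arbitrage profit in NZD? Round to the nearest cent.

Profitable loop is NZD → CAD → AUD → NZD:
NZD 6,700,000.00 × 0.9201 = CAD 6,164,670.00
CAD 6,164,670.00 ÷ 0.9132 = AUD 6,750,624.18
AUD 6,750,624.18 ÷ 0.9968 = NZD 6,772,295.52
Profit = NZD 6,772,295.52 − NZD 6,700,000.00

Profit: NZD 72,295.52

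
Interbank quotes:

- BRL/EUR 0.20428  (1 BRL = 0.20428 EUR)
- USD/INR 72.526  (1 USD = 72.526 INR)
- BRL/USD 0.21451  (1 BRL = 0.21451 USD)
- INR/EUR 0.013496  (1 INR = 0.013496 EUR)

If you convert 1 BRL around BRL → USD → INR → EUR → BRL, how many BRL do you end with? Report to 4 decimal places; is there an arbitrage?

Around BRL → USD → INR → EUR → BRL: 1 × 0.21451 × 72.526 × 0.013496 ÷ 0.20428 = 1.027828
Product > 1; profitable direction is BRL → USD → INR → EUR → BRL.

1.0278 (arbitrage exists)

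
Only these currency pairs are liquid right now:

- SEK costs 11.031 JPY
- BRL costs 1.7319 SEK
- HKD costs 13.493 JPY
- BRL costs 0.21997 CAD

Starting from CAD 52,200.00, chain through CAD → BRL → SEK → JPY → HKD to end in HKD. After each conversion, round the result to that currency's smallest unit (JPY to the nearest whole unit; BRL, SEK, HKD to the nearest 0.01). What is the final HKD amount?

CAD 52,200.00 ÷ 0.21997 = BRL 237,305.09
BRL 237,305.09 × 1.7319 = SEK 410,988.69
SEK 410,988.69 × 11.031 = JPY 4,533,616
JPY 4,533,616 ÷ 13.493 = HKD 335,997.63

HKD 335,997.63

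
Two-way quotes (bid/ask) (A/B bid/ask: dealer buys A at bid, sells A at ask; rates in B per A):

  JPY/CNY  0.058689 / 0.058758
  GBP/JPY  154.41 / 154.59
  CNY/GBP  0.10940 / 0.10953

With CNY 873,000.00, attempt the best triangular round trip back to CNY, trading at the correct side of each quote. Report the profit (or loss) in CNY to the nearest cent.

Net profit: CNY 4,470.96

Best loop CNY → JPY → GBP → CNY:
CNY 873,000.00 ÷ 0.058758 (buy JPY at ask) = JPY 14,857,551
JPY 14,857,551 ÷ 154.59 (buy GBP at ask) = GBP 96,109.39
GBP 96,109.39 ÷ 0.10953 (buy CNY at ask) = CNY 877,470.96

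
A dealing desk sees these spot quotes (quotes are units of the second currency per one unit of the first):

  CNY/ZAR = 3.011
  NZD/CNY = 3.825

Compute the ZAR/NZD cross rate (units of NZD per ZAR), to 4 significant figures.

1 ZAR ÷ 3.011 = 0.332116 CNY
0.332116 CNY ÷ 3.825 = 0.0868276 NZD

ZAR/NZD = 0.08683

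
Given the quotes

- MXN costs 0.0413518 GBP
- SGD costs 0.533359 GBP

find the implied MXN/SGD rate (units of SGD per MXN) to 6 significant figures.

1 MXN × 0.0413518 = 0.0413518 GBP
0.0413518 GBP ÷ 0.533359 = 0.0775309 SGD

MXN/SGD = 0.0775309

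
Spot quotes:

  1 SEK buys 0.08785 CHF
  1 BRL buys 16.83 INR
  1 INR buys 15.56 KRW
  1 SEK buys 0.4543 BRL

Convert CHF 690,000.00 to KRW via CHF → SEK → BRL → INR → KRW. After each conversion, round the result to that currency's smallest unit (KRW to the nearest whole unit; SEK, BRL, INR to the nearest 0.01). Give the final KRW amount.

KRW 934,423,539

CHF 690,000.00 ÷ 0.08785 = SEK 7,854,297.10
SEK 7,854,297.10 × 0.4543 = BRL 3,568,207.17
BRL 3,568,207.17 × 16.83 = INR 60,052,926.67
INR 60,052,926.67 × 15.56 = KRW 934,423,539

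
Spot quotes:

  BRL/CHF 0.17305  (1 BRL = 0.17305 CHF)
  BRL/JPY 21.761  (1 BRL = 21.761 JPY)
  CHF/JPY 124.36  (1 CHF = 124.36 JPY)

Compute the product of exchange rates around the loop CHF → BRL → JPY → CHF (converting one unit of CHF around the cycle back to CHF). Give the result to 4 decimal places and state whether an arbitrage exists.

1.0112 (arbitrage exists)

Around CHF → BRL → JPY → CHF: 1 ÷ 0.17305 × 21.761 ÷ 124.36 = 1.011175
Product > 1; profitable direction is CHF → BRL → JPY → CHF.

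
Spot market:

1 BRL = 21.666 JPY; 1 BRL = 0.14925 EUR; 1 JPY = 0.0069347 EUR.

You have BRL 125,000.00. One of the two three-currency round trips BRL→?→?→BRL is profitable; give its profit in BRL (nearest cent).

Profitable loop is BRL → JPY → EUR → BRL:
BRL 125,000.00 × 21.666 = JPY 2,708,250
JPY 2,708,250 × 0.0069347 = EUR 18,780.90
EUR 18,780.90 ÷ 0.14925 = BRL 125,835.18
Profit = BRL 125,835.18 − BRL 125,000.00

Profit: BRL 835.18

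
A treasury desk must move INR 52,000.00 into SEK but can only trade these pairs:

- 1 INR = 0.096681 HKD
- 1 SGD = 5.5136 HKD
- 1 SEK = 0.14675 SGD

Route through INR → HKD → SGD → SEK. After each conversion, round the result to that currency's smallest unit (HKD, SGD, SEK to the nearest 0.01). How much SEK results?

SEK 6,213.42

INR 52,000.00 × 0.096681 = HKD 5,027.41
HKD 5,027.41 ÷ 5.5136 = SGD 911.82
SGD 911.82 ÷ 0.14675 = SEK 6,213.42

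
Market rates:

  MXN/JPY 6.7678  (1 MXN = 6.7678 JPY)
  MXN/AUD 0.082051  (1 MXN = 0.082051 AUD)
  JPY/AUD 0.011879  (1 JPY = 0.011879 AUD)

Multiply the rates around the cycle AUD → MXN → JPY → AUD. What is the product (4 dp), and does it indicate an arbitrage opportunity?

Around AUD → MXN → JPY → AUD: 1 ÷ 0.082051 × 6.7678 × 0.011879 = 0.979814
Product < 1; profitable direction is AUD → JPY → MXN → AUD.

0.9798 (arbitrage exists)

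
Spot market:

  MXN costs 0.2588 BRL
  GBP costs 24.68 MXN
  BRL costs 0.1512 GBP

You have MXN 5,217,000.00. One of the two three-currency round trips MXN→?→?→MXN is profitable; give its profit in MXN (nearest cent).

Profit: MXN 185,062.67

Profitable loop is MXN → GBP → BRL → MXN:
MXN 5,217,000.00 ÷ 24.68 = GBP 211,385.74
GBP 211,385.74 ÷ 0.1512 = BRL 1,398,053.82
BRL 1,398,053.82 ÷ 0.2588 = MXN 5,402,062.67
Profit = MXN 5,402,062.67 − MXN 5,217,000.00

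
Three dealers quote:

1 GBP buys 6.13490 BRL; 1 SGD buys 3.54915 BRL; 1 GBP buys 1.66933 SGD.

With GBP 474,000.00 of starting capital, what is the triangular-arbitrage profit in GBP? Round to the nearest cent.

Profitable loop is GBP → BRL → SGD → GBP:
GBP 474,000.00 × 6.13490 = BRL 2,907,942.60
BRL 2,907,942.60 ÷ 3.54915 = SGD 819,334.94
SGD 819,334.94 ÷ 1.66933 = GBP 490,816.64
Profit = GBP 490,816.64 − GBP 474,000.00

Profit: GBP 16,816.64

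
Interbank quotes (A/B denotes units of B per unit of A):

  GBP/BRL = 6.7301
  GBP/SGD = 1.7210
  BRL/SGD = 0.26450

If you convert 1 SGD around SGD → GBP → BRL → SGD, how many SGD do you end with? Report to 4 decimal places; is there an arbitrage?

1.0343 (arbitrage exists)

Around SGD → GBP → BRL → SGD: 1 ÷ 1.7210 × 6.7301 × 0.26450 = 1.034347
Product > 1; profitable direction is SGD → GBP → BRL → SGD.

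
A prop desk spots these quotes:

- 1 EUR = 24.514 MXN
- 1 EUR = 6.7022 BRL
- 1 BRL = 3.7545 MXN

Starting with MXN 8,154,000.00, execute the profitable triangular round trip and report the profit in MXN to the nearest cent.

Profitable loop is MXN → EUR → BRL → MXN:
MXN 8,154,000.00 ÷ 24.514 = EUR 332,626.25
EUR 332,626.25 × 6.7022 = BRL 2,229,327.68
BRL 2,229,327.68 × 3.7545 = MXN 8,370,010.78
Profit = MXN 8,370,010.78 − MXN 8,154,000.00

Profit: MXN 216,010.78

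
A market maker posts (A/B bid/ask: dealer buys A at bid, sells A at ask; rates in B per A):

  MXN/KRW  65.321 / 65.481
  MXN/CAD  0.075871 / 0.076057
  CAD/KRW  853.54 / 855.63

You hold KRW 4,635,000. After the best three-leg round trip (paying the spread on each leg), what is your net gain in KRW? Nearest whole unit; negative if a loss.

Best loop KRW → CAD → MXN → KRW:
KRW 4,635,000 ÷ 855.63 (buy CAD at ask) = CAD 5,417.06
CAD 5,417.06 ÷ 0.076057 (buy MXN at ask) = MXN 71,223.70
MXN 71,223.70 × 65.321 (sell MXN at bid) = KRW 4,652,403

Net profit: KRW 17,403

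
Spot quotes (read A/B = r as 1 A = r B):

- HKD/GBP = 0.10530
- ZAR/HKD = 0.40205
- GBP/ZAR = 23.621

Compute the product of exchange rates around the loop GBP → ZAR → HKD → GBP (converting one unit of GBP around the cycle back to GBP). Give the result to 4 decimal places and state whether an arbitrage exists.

Around GBP → ZAR → HKD → GBP: 1 × 23.621 × 0.40205 × 0.10530 = 1.000015
Product ≈ 1 (deviation 0.002%, within rounding noise).

1.0000 (no arbitrage)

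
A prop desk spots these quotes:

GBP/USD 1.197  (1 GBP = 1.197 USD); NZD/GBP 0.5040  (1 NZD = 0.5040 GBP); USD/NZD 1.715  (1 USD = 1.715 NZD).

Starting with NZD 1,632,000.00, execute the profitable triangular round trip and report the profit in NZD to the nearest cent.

Profitable loop is NZD → GBP → USD → NZD:
NZD 1,632,000.00 × 0.5040 = GBP 822,528.00
GBP 822,528.00 × 1.197 = USD 984,566.02
USD 984,566.02 × 1.715 = NZD 1,688,530.72
Profit = NZD 1,688,530.72 − NZD 1,632,000.00

Profit: NZD 56,530.72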